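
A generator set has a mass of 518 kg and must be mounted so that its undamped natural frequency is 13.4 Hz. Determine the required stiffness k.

3670000 N/m

ω_n = 2πf_n = 2π × 13.4 = 84.19 rad/s.
k = m·ω_n² = 518 × 84.19² = 518 × 7089 = 3672000 N/m.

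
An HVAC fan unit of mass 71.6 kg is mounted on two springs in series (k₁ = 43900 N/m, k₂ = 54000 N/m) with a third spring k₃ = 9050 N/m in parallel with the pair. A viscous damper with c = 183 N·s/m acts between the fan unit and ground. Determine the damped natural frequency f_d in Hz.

3.42 Hz

Series pair: k_s = k₁k₂/(k₁+k₂) = (43900)(54000)/(43900 + 54000) = 24210 N/m. In parallel with k₃: k_eq = 24210 + 9050 = 33260 N/m.
ω_n = √(k_eq/m) = √(33260/71.6) = 21.55 rad/s.
Critical damping c_c = 2√(k_eq·m) = 2√(33260 × 71.6) = 3087 N·s/m, so ζ = c/c_c = 183/3087 = 0.05929.
ω_d = ω_n√(1 − ζ²) = 21.55 × √(1 − 0.00352) = 21.52 rad/s.
f_d = ω_d/(2π) = 3.424 Hz.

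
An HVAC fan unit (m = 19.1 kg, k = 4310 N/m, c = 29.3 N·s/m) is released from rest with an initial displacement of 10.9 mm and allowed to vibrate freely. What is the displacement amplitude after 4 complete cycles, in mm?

3.02 mm

ζ = c/(2√(km)) = 29.3/(2√(4310 × 19.1)) = 29.3/573.8 = 0.05106.
Logarithmic decrement δ = 2πζ/√(1 − ζ²) = 2π × 0.05106/√(1 − 0.00261) = 0.3212.
After n cycles, x_n/x₀ = e^(−nδ), so x_4 = 10.9 × e^(−4 × 0.3212) = 10.9 × 0.2767 = 3.016 mm.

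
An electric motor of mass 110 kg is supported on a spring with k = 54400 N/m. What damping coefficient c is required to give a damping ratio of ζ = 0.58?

c_c = 2√(k·m) = 2√(54400 × 110) = 4892 N·s/m.
c = ζ·c_c = 0.58 × 4892 = 2838 N·s/m.

2840 N·s/m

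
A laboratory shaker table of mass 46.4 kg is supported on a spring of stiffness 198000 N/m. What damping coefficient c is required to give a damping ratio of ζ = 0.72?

4360 N·s/m

c_c = 2√(k·m) = 2√(198000 × 46.4) = 6062 N·s/m.
c = ζ·c_c = 0.72 × 6062 = 4365 N·s/m.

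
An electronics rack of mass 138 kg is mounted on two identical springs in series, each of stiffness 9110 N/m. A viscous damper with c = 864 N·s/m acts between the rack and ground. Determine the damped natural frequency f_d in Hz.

Series springs: 1/k_eq = 2/9110, so k_eq = 9110/2 = 4555 N/m.
ω_n = √(k_eq/m) = √(4555/138) = 5.745 rad/s.
Critical damping c_c = 2√(k_eq·m) = 2√(4555 × 138) = 1586 N·s/m, so ζ = c/c_c = 864/1586 = 0.5449.
ω_d = ω_n√(1 − ζ²) = 5.745 × √(1 − 0.297) = 4.817 rad/s.
f_d = ω_d/(2π) = 0.7667 Hz.

0.767 Hz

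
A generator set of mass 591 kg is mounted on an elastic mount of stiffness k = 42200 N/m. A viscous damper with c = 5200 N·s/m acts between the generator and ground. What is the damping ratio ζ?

ω_n = √(k/m) = √(42200/591) = 8.450 rad/s.
Critical damping c_c = 2√(k·m) = 2√(42200 × 591) = 9988 N·s/m, so ζ = c/c_c = 5200/9988 = 0.5206.

0.521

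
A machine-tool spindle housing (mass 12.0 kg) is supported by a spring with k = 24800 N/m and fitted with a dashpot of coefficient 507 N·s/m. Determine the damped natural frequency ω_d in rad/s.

40.3 rad/s

ω_n = √(k/m) = √(24800/12.0) = 45.46 rad/s.
Critical damping c_c = 2√(k·m) = 2√(24800 × 12.0) = 1091 N·s/m, so ζ = c/c_c = 507/1091 = 0.4647.
ω_d = ω_n√(1 − ζ²) = 45.46 × √(1 − 0.216) = 40.25 rad/s.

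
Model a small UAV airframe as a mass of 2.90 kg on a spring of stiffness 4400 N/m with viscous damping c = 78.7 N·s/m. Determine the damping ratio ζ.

0.348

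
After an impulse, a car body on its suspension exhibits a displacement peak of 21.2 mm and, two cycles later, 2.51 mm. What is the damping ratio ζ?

0.167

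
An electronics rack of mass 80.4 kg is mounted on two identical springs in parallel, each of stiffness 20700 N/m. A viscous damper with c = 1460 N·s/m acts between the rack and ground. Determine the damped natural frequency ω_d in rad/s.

Parallel springs add: k_eq = 2 × 20700 = 41400 N/m.
ω_n = √(k_eq/m) = √(41400/80.4) = 22.69 rad/s.
Critical damping c_c = 2√(k_eq·m) = 2√(41400 × 80.4) = 3649 N·s/m, so ζ = c/c_c = 1460/3649 = 0.4001.
ω_d = ω_n√(1 − ζ²) = 22.69 × √(1 − 0.160) = 20.80 rad/s.

20.8 rad/s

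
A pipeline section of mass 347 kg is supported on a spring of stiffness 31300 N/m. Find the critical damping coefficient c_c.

6590 N·s/m

c_c = 2√(k·m) = 2√(31300 × 347) = 2 × 3296 = 6591 N·s/m.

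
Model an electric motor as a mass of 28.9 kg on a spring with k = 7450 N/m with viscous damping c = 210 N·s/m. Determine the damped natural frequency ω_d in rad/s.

15.6 rad/s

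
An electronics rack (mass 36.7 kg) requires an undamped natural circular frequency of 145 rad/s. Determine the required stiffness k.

772000 N/m

k = m·ω_n² = 36.7 × 145.0² = 36.7 × 21020 = 771600 N/m.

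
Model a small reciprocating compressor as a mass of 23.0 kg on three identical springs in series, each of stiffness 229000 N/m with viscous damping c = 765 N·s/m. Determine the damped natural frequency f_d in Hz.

8.78 Hz

Series springs: 1/k_eq = 3/229000, so k_eq = 229000/3 = 76330 N/m.
ω_n = √(k_eq/m) = √(76330/23.0) = 57.61 rad/s.
Critical damping c_c = 2√(k_eq·m) = 2√(76330 × 23.0) = 2650 N·s/m, so ζ = c/c_c = 765/2650 = 0.2887.
ω_d = ω_n√(1 − ζ²) = 57.61 × √(1 − 0.0833) = 55.16 rad/s.
f_d = ω_d/(2π) = 8.778 Hz.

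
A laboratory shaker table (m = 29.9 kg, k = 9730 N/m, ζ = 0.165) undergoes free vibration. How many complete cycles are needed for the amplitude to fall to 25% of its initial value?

2 cycles

Logarithmic decrement δ = 2πζ/√(1 − ζ²) = 2π × 0.1650/√(1 − 0.0272) = 1.051.
x_n/x₀ = e^(−nδ) ≤ 0.25; take ln: n ≥ ln(1/0.25)/δ = 1.386/1.051 = 1.319.
So 2 complete cycles are required.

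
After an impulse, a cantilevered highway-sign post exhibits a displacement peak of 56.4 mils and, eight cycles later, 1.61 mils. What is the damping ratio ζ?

Logarithmic decrement δ = (1/n)·ln(x₀/x_n) = (1/8)·ln(56.4/1.61) = (1/8)·ln(35.03) = 0.4445.
ζ = δ/√(4π² + δ²) = 0.4445/√(39.48 + 0.198) = 0.4445/6.299 = 0.07057.

0.0706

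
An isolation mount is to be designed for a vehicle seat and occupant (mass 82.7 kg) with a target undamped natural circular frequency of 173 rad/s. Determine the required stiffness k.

k = m·ω_n² = 82.7 × 173.0² = 82.7 × 29930 = 2475000 N/m.

2480000 N/m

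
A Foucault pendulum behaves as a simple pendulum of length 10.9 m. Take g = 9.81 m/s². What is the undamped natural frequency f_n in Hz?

0.151 Hz

For a simple pendulum ω_n = √(g/L) = √(9.81/10.9) = √0.9000 = 0.9487 rad/s.
f_n = ω_n/(2π) = 0.9487/6.283 = 0.1510 Hz.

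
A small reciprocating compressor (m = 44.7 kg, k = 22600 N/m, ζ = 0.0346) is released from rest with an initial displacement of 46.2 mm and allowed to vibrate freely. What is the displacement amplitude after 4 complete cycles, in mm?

19.4 mm

Logarithmic decrement δ = 2πζ/√(1 − ζ²) = 2π × 0.03460/√(1 − 0.00120) = 0.2175.
After n cycles, x_n/x₀ = e^(−nδ), so x_4 = 46.2 × e^(−4 × 0.2175) = 46.2 × 0.4189 = 19.35 mm.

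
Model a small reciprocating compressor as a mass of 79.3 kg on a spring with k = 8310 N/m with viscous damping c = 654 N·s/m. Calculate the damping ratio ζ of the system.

0.403

ω_n = √(k/m) = √(8310/79.3) = 10.24 rad/s.
Critical damping c_c = 2√(k·m) = 2√(8310 × 79.3) = 1624 N·s/m, so ζ = c/c_c = 654/1624 = 0.4028.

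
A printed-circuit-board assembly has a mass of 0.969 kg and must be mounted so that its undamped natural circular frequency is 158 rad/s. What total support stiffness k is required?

24200 N/m

k = m·ω_n² = 0.969 × 158.0² = 0.969 × 24960 = 24190 N/m.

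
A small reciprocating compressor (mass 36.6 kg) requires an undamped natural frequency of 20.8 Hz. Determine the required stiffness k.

625000 N/m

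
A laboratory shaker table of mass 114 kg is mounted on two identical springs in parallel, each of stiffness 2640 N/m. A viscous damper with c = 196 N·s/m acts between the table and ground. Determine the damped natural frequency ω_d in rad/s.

Parallel springs add: k_eq = 2 × 2640 = 5280 N/m.
ω_n = √(k_eq/m) = √(5280/114) = 6.806 rad/s.
Critical damping c_c = 2√(k_eq·m) = 2√(5280 × 114) = 1552 N·s/m, so ζ = c/c_c = 196/1552 = 0.1263.
ω_d = ω_n√(1 − ζ²) = 6.806 × √(1 − 0.0160) = 6.751 rad/s.

6.75 rad/s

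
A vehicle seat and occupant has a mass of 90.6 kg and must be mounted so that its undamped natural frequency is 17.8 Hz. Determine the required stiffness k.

ω_n = 2πf_n = 2π × 17.8 = 111.8 rad/s.
k = m·ω_n² = 90.6 × 111.8² = 90.6 × 12510 = 1133000 N/m.

1130000 N/m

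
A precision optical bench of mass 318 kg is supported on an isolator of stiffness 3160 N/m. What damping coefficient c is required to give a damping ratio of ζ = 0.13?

261 N·s/m

c_c = 2√(k·m) = 2√(3160 × 318) = 2005 N·s/m.
c = ζ·c_c = 0.13 × 2005 = 260.6 N·s/m.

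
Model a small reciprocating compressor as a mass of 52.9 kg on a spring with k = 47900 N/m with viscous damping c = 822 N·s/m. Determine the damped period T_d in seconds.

ω_n = √(k/m) = √(47900/52.9) = 30.09 rad/s.
Critical damping c_c = 2√(k·m) = 2√(47900 × 52.9) = 3184 N·s/m, so ζ = c/c_c = 822/3184 = 0.2582.
ω_d = ω_n√(1 − ζ²) = 30.09 × √(1 − 0.0667) = 29.07 rad/s.
T_d = 2π/ω_d = 0.2161 s.

0.216 s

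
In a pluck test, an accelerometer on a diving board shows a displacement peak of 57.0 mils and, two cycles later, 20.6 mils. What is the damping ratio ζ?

Logarithmic decrement δ = (1/n)·ln(x₀/x_n) = (1/2)·ln(57.0/20.6) = (1/2)·ln(2.767) = 0.5089.
ζ = δ/√(4π² + δ²) = 0.5089/√(39.48 + 0.259) = 0.5089/6.304 = 0.08073.

0.0807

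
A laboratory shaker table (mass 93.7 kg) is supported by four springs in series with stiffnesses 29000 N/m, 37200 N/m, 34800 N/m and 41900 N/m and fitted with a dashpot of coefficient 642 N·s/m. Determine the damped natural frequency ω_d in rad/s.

9.05 rad/s

Series springs: 1/k_eq = 1/29000 + 1/37200 + 1/34800 + 1/41900 = 0.0001140, so k_eq = 8775 N/m.
ω_n = √(k_eq/m) = √(8775/93.7) = 9.677 rad/s.
Critical damping c_c = 2√(k_eq·m) = 2√(8775 × 93.7) = 1813 N·s/m, so ζ = c/c_c = 642/1813 = 0.3540.
ω_d = ω_n√(1 − ζ²) = 9.677 × √(1 − 0.125) = 9.050 rad/s.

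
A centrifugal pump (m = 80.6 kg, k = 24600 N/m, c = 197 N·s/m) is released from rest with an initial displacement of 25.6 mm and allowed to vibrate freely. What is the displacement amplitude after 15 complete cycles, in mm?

0.0345 mm

ζ = c/(2√(km)) = 197/(2√(24600 × 80.6)) = 197/2816 = 0.06995.
Logarithmic decrement δ = 2πζ/√(1 − ζ²) = 2π × 0.06995/√(1 − 0.00489) = 0.4406.
After n cycles, x_n/x₀ = e^(−nδ), so x_15 = 25.6 × e^(−15 × 0.4406) = 25.6 × 0.001348 = 0.03451 mm.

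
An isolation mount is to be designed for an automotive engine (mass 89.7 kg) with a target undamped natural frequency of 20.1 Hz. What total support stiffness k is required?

1430000 N/m

ω_n = 2πf_n = 2π × 20.1 = 126.3 rad/s.
k = m·ω_n² = 89.7 × 126.3² = 89.7 × 15950 = 1431000 N/m.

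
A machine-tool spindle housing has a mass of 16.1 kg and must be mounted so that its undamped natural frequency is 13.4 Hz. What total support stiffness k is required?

114000 N/m

ω_n = 2πf_n = 2π × 13.4 = 84.19 rad/s.
k = m·ω_n² = 16.1 × 84.19² = 16.1 × 7089 = 114100 N/m.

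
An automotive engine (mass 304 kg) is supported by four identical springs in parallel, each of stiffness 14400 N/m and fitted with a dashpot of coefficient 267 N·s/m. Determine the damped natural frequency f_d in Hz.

Parallel springs add: k_eq = 4 × 14400 = 57600 N/m.
ω_n = √(k_eq/m) = √(57600/304) = 13.76 rad/s.
Critical damping c_c = 2√(k_eq·m) = 2√(57600 × 304) = 8369 N·s/m, so ζ = c/c_c = 267/8369 = 0.03190.
ω_d = ω_n√(1 − ζ²) = 13.76 × √(1 − 0.00102) = 13.76 rad/s.
f_d = ω_d/(2π) = 2.190 Hz.

2.19 Hz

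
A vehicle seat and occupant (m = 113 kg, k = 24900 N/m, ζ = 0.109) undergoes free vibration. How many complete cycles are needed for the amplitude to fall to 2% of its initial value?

6 cycles

Logarithmic decrement δ = 2πζ/√(1 − ζ²) = 2π × 0.1090/√(1 − 0.0119) = 0.6890.
x_n/x₀ = e^(−nδ) ≤ 0.02; take ln: n ≥ ln(1/0.02)/δ = 3.912/0.6890 = 5.678.
So 6 complete cycles are required.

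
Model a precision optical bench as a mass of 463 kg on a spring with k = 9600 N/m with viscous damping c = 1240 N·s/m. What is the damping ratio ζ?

ω_n = √(k/m) = √(9600/463) = 4.553 rad/s.
Critical damping c_c = 2√(k·m) = 2√(9600 × 463) = 4217 N·s/m, so ζ = c/c_c = 1240/4217 = 0.2941.

0.294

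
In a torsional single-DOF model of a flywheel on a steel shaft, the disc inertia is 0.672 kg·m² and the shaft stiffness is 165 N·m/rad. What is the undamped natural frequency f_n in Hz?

2.49 Hz

ω_n = √(k_t/J) = √(165/0.672) = √245.5 = 15.67 rad/s.
f_n = ω_n/(2π) = 15.67/6.283 = 2.494 Hz.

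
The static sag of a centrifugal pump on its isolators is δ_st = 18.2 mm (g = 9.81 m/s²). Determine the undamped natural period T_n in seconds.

ω_n = √(g/δ_st) = √(9.81/0.0182) = √539.0 = 23.22 rad/s.
T_n = 2π/ω_n = 6.283/23.22 = 0.2706 s.

0.271 s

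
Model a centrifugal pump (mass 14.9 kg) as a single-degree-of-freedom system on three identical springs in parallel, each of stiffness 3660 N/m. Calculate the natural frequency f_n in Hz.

4.32 Hz

Parallel springs add: k_eq = 3 × 3660 = 10980 N/m.
ω_n = √(k_eq/m) = √(10980/14.9) = √736.9 = 27.15 rad/s.
f_n = ω_n/(2π) = 27.15/6.283 = 4.320 Hz.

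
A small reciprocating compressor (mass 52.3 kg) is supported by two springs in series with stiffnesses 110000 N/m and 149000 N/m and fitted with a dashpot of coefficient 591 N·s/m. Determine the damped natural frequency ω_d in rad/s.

Series springs: 1/k_eq = 1/110000 + 1/149000 = 1.580×10^-5, so k_eq = 63280 N/m.
ω_n = √(k_eq/m) = √(63280/52.3) = 34.78 rad/s.
Critical damping c_c = 2√(k_eq·m) = 2√(63280 × 52.3) = 3638 N·s/m, so ζ = c/c_c = 591/3638 = 0.1624.
ω_d = ω_n√(1 − ζ²) = 34.78 × √(1 − 0.0264) = 34.32 rad/s.

34.3 rad/s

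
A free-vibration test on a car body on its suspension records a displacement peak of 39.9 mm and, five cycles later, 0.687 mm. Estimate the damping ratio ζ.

Logarithmic decrement δ = (1/n)·ln(x₀/x_n) = (1/5)·ln(39.9/0.687) = (1/5)·ln(58.08) = 0.8124.
ζ = δ/√(4π² + δ²) = 0.8124/√(39.48 + 0.660) = 0.8124/6.335 = 0.1282.

0.128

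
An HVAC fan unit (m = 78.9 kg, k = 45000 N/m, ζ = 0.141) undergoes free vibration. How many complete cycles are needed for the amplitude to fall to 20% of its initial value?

2 cycles

Logarithmic decrement δ = 2πζ/√(1 − ζ²) = 2π × 0.1410/√(1 − 0.0199) = 0.8949.
x_n/x₀ = e^(−nδ) ≤ 0.2; take ln: n ≥ ln(1/0.2)/δ = 1.609/0.8949 = 1.799.
So 2 complete cycles are required.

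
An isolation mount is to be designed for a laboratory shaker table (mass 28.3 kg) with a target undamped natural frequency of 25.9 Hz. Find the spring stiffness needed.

749000 N/m

ω_n = 2πf_n = 2π × 25.9 = 162.7 rad/s.
k = m·ω_n² = 28.3 × 162.7² = 28.3 × 26480 = 749500 N/m.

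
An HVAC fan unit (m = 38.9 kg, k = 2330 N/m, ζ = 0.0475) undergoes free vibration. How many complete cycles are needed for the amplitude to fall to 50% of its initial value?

3 cycles

Logarithmic decrement δ = 2πζ/√(1 − ζ²) = 2π × 0.04750/√(1 − 0.00226) = 0.2988.
x_n/x₀ = e^(−nδ) ≤ 0.5; take ln: n ≥ ln(1/0.5)/δ = 0.6931/0.2988 = 2.320.
So 3 complete cycles are required.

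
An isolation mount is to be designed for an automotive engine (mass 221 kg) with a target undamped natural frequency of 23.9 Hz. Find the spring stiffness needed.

4980000 N/m

ω_n = 2πf_n = 2π × 23.9 = 150.2 rad/s.
k = m·ω_n² = 221 × 150.2² = 221 × 22550 = 4984000 N/m.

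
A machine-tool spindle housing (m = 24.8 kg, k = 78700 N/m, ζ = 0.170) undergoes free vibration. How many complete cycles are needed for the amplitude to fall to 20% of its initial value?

2 cycles

Logarithmic decrement δ = 2πζ/√(1 − ζ²) = 2π × 0.1700/√(1 − 0.0289) = 1.084.
x_n/x₀ = e^(−nδ) ≤ 0.2; take ln: n ≥ ln(1/0.2)/δ = 1.609/1.084 = 1.485.
So 2 complete cycles are required.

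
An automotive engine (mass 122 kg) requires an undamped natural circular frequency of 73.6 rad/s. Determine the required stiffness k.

k = m·ω_n² = 122 × 73.60² = 122 × 5417 = 660900 N/m.

661000 N/m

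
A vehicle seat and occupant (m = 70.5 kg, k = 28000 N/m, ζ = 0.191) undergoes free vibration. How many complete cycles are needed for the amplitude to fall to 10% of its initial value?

2 cycles

Logarithmic decrement δ = 2πζ/√(1 − ζ²) = 2π × 0.1910/√(1 − 0.0365) = 1.223.
x_n/x₀ = e^(−nδ) ≤ 0.1; take ln: n ≥ ln(1/0.1)/δ = 2.303/1.223 = 1.883.
So 2 complete cycles are required.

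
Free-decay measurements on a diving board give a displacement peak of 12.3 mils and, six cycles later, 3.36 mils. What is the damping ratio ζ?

Logarithmic decrement δ = (1/n)·ln(x₀/x_n) = (1/6)·ln(12.3/3.36) = (1/6)·ln(3.661) = 0.2163.
ζ = δ/√(4π² + δ²) = 0.2163/√(39.48 + 0.0468) = 0.2163/6.287 = 0.03440.

0.0344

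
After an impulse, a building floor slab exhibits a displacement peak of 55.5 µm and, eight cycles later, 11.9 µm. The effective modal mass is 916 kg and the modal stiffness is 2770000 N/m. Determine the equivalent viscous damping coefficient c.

3080 N·s/m

Logarithmic decrement δ = (1/n)·ln(x₀/x_n) = (1/8)·ln(55.5/11.9) = (1/8)·ln(4.664) = 0.1925.
ζ = δ/√(4π² + δ²) = 0.1925/√(39.48 + 0.0370) = 0.1925/6.286 = 0.03062.
c = ζ · 2√(km) = 0.03062 × 2√(2770000 × 916) = 0.03062 × 100700 = 3085 N·s/m.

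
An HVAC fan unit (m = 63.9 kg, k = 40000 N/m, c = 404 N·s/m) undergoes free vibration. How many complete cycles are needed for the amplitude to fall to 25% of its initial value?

ζ = c/(2√(km)) = 404/(2√(40000 × 63.9)) = 404/3197 = 0.1263.
Logarithmic decrement δ = 2πζ/√(1 − ζ²) = 2π × 0.1263/√(1 − 0.0160) = 0.8003.
x_n/x₀ = e^(−nδ) ≤ 0.25; take ln: n ≥ ln(1/0.25)/δ = 1.386/0.8003 = 1.732.
So 2 complete cycles are required.

2 cycles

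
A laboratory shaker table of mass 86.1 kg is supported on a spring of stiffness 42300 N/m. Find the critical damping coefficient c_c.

c_c = 2√(k·m) = 2√(42300 × 86.1) = 2 × 1908 = 3817 N·s/m.

3820 N·s/m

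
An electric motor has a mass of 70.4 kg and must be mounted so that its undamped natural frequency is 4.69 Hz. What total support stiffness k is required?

61100 N/m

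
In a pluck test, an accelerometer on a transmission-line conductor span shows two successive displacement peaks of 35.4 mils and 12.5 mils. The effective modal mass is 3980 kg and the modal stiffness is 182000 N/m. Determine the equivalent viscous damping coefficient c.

8800 N·s/m

Logarithmic decrement δ = (1/n)·ln(x₀/x_n) = (1/1)·ln(35.4/12.5) = (1/1)·ln(2.832) = 1.041.
ζ = δ/√(4π² + δ²) = 1.041/√(39.48 + 1.08) = 1.041/6.369 = 0.1634.
c = ζ · 2√(km) = 0.1634 × 2√(182000 × 3980) = 0.1634 × 53830 = 8798 N·s/m.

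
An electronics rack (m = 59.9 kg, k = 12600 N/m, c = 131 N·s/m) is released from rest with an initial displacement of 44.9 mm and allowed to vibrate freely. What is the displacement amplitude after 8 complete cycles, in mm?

ζ = c/(2√(km)) = 131/(2√(12600 × 59.9)) = 131/1738 = 0.07540.
Logarithmic decrement δ = 2πζ/√(1 − ζ²) = 2π × 0.07540/√(1 − 0.00568) = 0.4751.
After n cycles, x_n/x₀ = e^(−nδ), so x_8 = 44.9 × e^(−8 × 0.4751) = 44.9 × 0.02236 = 1.004 mm.

1.00 mm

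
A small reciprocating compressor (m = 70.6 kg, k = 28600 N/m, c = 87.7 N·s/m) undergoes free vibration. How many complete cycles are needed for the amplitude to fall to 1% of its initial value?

24 cycles

ζ = c/(2√(km)) = 87.7/(2√(28600 × 70.6)) = 87.7/2842 = 0.03086.
Logarithmic decrement δ = 2πζ/√(1 − ζ²) = 2π × 0.03086/√(1 − 0.000952) = 0.1940.
x_n/x₀ = e^(−nδ) ≤ 0.01; take ln: n ≥ ln(1/0.01)/δ = 4.605/0.1940 = 23.74.
So 24 complete cycles are required.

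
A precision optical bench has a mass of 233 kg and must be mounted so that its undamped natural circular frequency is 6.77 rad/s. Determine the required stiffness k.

k = m·ω_n² = 233 × 6.770² = 233 × 45.83 = 10680 N/m.

10700 N/m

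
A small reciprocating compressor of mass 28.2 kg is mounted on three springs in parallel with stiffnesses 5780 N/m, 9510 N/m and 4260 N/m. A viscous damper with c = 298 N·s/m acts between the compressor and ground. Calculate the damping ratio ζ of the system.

0.201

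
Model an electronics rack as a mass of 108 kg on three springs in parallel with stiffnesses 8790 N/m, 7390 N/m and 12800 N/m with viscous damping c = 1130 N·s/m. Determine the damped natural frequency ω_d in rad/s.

Parallel springs add: k_eq = 8790 + 7390 + 12800 = 28980 N/m.
ω_n = √(k_eq/m) = √(28980/108) = 16.38 rad/s.
Critical damping c_c = 2√(k_eq·m) = 2√(28980 × 108) = 3538 N·s/m, so ζ = c/c_c = 1130/3538 = 0.3194.
ω_d = ω_n√(1 − ζ²) = 16.38 × √(1 − 0.102) = 15.52 rad/s.

15.5 rad/s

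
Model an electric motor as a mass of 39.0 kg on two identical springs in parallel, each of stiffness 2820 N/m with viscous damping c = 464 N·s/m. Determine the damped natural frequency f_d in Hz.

1.66 Hz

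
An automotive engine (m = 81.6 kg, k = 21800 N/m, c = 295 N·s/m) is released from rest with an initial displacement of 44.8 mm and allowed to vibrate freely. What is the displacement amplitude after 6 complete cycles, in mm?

ζ = c/(2√(km)) = 295/(2√(21800 × 81.6)) = 295/2667 = 0.1106.
Logarithmic decrement δ = 2πζ/√(1 − ζ²) = 2π × 0.1106/√(1 − 0.0122) = 0.6992.
After n cycles, x_n/x₀ = e^(−nδ), so x_6 = 44.8 × e^(−6 × 0.6992) = 44.8 × 0.01507 = 0.6752 mm.

0.675 mm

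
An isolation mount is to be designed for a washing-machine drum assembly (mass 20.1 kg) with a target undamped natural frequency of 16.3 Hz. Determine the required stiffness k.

ω_n = 2πf_n = 2π × 16.3 = 102.4 rad/s.
k = m·ω_n² = 20.1 × 102.4² = 20.1 × 10490 = 210800 N/m.

211000 N/m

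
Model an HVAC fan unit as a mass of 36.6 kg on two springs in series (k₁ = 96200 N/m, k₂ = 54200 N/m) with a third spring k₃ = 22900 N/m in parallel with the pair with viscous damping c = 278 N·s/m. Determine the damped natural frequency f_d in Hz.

6.28 Hz

Series pair: k_s = k₁k₂/(k₁+k₂) = (96200)(54200)/(96200 + 54200) = 34670 N/m. In parallel with k₃: k_eq = 34670 + 22900 = 57570 N/m.
ω_n = √(k_eq/m) = √(57570/36.6) = 39.66 rad/s.
Critical damping c_c = 2√(k_eq·m) = 2√(57570 × 36.6) = 2903 N·s/m, so ζ = c/c_c = 278/2903 = 0.09576.
ω_d = ω_n√(1 − ζ²) = 39.66 × √(1 − 0.00917) = 39.48 rad/s.
f_d = ω_d/(2π) = 6.283 Hz.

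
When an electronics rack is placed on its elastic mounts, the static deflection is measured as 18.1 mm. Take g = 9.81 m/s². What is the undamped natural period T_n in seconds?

ω_n = √(g/δ_st) = √(9.81/0.0181) = √542.0 = 23.28 rad/s.
T_n = 2π/ω_n = 6.283/23.28 = 0.2699 s.

0.270 s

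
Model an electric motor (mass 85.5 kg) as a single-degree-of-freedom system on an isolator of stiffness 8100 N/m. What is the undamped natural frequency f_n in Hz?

ω_n = √(k/m) = √(8100/85.5) = √94.74 = 9.733 rad/s.
f_n = ω_n/(2π) = 9.733/6.283 = 1.549 Hz.

1.55 Hz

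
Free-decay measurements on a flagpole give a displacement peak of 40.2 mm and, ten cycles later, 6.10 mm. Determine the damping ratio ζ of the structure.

Logarithmic decrement δ = (1/n)·ln(x₀/x_n) = (1/10)·ln(40.2/6.10) = (1/10)·ln(6.590) = 0.1886.
ζ = δ/√(4π² + δ²) = 0.1886/√(39.48 + 0.0356) = 0.1886/6.286 = 0.03000.

0.0300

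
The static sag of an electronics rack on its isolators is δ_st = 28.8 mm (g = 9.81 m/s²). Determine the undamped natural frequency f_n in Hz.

2.94 Hz

ω_n = √(g/δ_st) = √(9.81/0.0288) = √340.6 = 18.46 rad/s.
f_n = ω_n/(2π) = 18.46/6.283 = 2.937 Hz.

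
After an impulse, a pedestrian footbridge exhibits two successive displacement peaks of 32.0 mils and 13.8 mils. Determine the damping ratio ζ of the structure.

0.133

Logarithmic decrement δ = (1/n)·ln(x₀/x_n) = (1/1)·ln(32.0/13.8) = (1/1)·ln(2.319) = 0.8411.
ζ = δ/√(4π² + δ²) = 0.8411/√(39.48 + 0.707) = 0.8411/6.339 = 0.1327.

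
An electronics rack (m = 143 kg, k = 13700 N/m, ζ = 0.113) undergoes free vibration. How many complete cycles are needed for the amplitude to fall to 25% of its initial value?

Logarithmic decrement δ = 2πζ/√(1 − ζ²) = 2π × 0.1130/√(1 − 0.0128) = 0.7146.
x_n/x₀ = e^(−nδ) ≤ 0.25; take ln: n ≥ ln(1/0.25)/δ = 1.386/0.7146 = 1.940.
So 2 complete cycles are required.

2 cycles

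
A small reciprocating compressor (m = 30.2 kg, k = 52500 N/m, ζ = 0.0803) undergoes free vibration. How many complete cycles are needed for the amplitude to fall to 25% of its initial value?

3 cycles

Logarithmic decrement δ = 2πζ/√(1 − ζ²) = 2π × 0.08030/√(1 − 0.00645) = 0.5062.
x_n/x₀ = e^(−nδ) ≤ 0.25; take ln: n ≥ ln(1/0.25)/δ = 1.386/0.5062 = 2.739.
So 3 complete cycles are required.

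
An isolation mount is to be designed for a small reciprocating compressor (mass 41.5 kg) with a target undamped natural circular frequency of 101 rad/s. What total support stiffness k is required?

k = m·ω_n² = 41.5 × 101.0² = 41.5 × 10200 = 423300 N/m.

423000 N/m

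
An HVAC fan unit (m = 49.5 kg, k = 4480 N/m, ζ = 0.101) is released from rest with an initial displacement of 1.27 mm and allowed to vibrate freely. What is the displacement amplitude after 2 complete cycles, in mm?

0.355 mm

Logarithmic decrement δ = 2πζ/√(1 − ζ²) = 2π × 0.1010/√(1 − 0.0102) = 0.6379.
After n cycles, x_n/x₀ = e^(−nδ), so x_2 = 1.27 × e^(−2 × 0.6379) = 1.27 × 0.2792 = 0.3546 mm.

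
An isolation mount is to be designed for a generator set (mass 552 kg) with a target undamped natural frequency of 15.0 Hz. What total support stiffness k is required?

ω_n = 2πf_n = 2π × 15.0 = 94.25 rad/s.
k = m·ω_n² = 552 × 94.25² = 552 × 8883 = 4903000 N/m.

4900000 N/m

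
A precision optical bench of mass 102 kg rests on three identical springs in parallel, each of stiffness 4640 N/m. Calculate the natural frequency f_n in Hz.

1.86 Hz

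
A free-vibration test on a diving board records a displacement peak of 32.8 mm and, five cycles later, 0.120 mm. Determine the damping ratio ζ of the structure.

Logarithmic decrement δ = (1/n)·ln(x₀/x_n) = (1/5)·ln(32.8/0.120) = (1/5)·ln(273.3) = 1.122.
ζ = δ/√(4π² + δ²) = 1.122/√(39.48 + 1.26) = 1.122/6.383 = 0.1758.

0.176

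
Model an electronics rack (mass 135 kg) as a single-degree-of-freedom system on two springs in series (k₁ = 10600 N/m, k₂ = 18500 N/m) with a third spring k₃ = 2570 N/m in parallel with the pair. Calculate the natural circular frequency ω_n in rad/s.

8.30 rad/s

Series pair: k_s = k₁k₂/(k₁+k₂) = (10600)(18500)/(10600 + 18500) = 6739 N/m. In parallel with k₃: k_eq = 6739 + 2570 = 9309 N/m.
ω_n = √(k_eq/m) = √(9309/135) = √68.95 = 8.304 rad/s.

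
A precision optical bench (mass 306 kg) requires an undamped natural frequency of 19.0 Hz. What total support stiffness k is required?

ω_n = 2πf_n = 2π × 19.0 = 119.4 rad/s.
k = m·ω_n² = 306 × 119.4² = 306 × 14250 = 4361000 N/m.

4360000 N/m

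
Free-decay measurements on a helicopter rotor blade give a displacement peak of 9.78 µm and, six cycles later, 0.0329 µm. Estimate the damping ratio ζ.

Logarithmic decrement δ = (1/n)·ln(x₀/x_n) = (1/6)·ln(9.78/0.0329) = (1/6)·ln(297.3) = 0.9491.
ζ = δ/√(4π² + δ²) = 0.9491/√(39.48 + 0.901) = 0.9491/6.354 = 0.1494.

0.149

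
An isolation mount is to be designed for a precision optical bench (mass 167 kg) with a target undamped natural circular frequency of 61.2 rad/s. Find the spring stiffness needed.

625000 N/m

k = m·ω_n² = 167 × 61.20² = 167 × 3745 = 625500 N/m.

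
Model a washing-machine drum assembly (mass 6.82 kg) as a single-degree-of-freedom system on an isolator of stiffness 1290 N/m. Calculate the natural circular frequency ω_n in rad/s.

ω_n = √(k/m) = √(1290/6.82) = √189.1 = 13.75 rad/s.

13.8 rad/s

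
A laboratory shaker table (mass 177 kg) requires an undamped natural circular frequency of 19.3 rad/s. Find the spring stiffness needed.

65900 N/m

k = m·ω_n² = 177 × 19.30² = 177 × 372.5 = 65930 N/m.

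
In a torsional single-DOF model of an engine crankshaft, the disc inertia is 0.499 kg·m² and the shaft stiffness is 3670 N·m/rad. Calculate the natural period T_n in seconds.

0.0733 s

ω_n = √(k_t/J) = √(3670/0.499) = √7355 = 85.76 rad/s.
T_n = 2π/ω_n = 6.283/85.76 = 0.07327 s.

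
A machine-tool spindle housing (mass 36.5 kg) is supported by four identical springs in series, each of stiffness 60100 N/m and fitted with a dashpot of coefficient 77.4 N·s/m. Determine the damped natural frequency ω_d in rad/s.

Series springs: 1/k_eq = 4/60100, so k_eq = 60100/4 = 15030 N/m.
ω_n = √(k_eq/m) = √(15030/36.5) = 20.29 rad/s.
Critical damping c_c = 2√(k_eq·m) = 2√(15030 × 36.5) = 1481 N·s/m, so ζ = c/c_c = 77.4/1481 = 0.05226.
ω_d = ω_n√(1 − ζ²) = 20.29 × √(1 − 0.00273) = 20.26 rad/s.

20.3 rad/s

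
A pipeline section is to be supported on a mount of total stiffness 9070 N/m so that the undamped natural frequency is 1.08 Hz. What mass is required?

ω_n = 2πf_n = 2π × 1.08 = 6.786 rad/s.
m = k/ω_n² = 9070/6.786² = 9070/46.05 = 197.0 kg.

197 kg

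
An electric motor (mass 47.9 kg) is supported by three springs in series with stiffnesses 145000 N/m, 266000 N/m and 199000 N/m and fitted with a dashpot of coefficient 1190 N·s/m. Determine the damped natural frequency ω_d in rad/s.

Series springs: 1/k_eq = 1/145000 + 1/266000 + 1/199000 = 1.568×10^-5, so k_eq = 63770 N/m.
ω_n = √(k_eq/m) = √(63770/47.9) = 36.49 rad/s.
Critical damping c_c = 2√(k_eq·m) = 2√(63770 × 47.9) = 3496 N·s/m, so ζ = c/c_c = 1190/3496 = 0.3404.
ω_d = ω_n√(1 − ζ²) = 36.49 × √(1 − 0.116) = 34.31 rad/s.

34.3 rad/s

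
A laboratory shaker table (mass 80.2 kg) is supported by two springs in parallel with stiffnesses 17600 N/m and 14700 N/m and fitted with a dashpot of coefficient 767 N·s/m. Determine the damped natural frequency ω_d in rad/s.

Parallel springs add: k_eq = 17600 + 14700 = 32300 N/m.
ω_n = √(k_eq/m) = √(32300/80.2) = 20.07 rad/s.
Critical damping c_c = 2√(k_eq·m) = 2√(32300 × 80.2) = 3219 N·s/m, so ζ = c/c_c = 767/3219 = 0.2383.
ω_d = ω_n√(1 − ζ²) = 20.07 × √(1 − 0.0568) = 19.49 rad/s.

19.5 rad/s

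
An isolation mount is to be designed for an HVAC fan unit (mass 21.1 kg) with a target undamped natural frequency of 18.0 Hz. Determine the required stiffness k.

270000 N/m

ω_n = 2πf_n = 2π × 18.0 = 113.1 rad/s.
k = m·ω_n² = 21.1 × 113.1² = 21.1 × 12790 = 269900 N/m.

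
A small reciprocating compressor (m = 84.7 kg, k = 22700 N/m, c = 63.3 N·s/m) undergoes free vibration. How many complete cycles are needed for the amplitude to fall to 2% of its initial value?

28 cycles

ζ = c/(2√(km)) = 63.3/(2√(22700 × 84.7)) = 63.3/2773 = 0.02283.
Logarithmic decrement δ = 2πζ/√(1 − ζ²) = 2π × 0.02283/√(1 − 0.000521) = 0.1435.
x_n/x₀ = e^(−nδ) ≤ 0.02; take ln: n ≥ ln(1/0.02)/δ = 3.912/0.1435 = 27.27.
So 28 complete cycles are required.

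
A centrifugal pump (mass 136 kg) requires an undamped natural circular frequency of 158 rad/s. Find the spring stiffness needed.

3400000 N/m

k = m·ω_n² = 136 × 158.0² = 136 × 24960 = 3395000 N/m.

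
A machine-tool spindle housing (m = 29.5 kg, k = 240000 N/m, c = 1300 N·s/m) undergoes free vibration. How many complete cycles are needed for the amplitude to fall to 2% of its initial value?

3 cycles

ζ = c/(2√(km)) = 1300/(2√(240000 × 29.5)) = 1300/5322 = 0.2443.
Logarithmic decrement δ = 2πζ/√(1 − ζ²) = 2π × 0.2443/√(1 − 0.0597) = 1.583.
x_n/x₀ = e^(−nδ) ≤ 0.02; take ln: n ≥ ln(1/0.02)/δ = 3.912/1.583 = 2.472.
So 3 complete cycles are required.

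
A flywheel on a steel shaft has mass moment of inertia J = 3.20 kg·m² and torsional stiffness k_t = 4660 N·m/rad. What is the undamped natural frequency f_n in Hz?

6.07 Hz

ω_n = √(k_t/J) = √(4660/3.20) = √1456 = 38.16 rad/s.
f_n = ω_n/(2π) = 38.16/6.283 = 6.073 Hz.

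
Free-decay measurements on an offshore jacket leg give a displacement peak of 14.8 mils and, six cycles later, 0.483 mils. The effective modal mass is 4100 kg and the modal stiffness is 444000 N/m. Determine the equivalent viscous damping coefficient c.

7710 N·s/m

Logarithmic decrement δ = (1/n)·ln(x₀/x_n) = (1/6)·ln(14.8/0.483) = (1/6)·ln(30.64) = 0.5704.
ζ = δ/√(4π² + δ²) = 0.5704/√(39.48 + 0.325) = 0.5704/6.309 = 0.09041.
c = ζ · 2√(km) = 0.09041 × 2√(444000 × 4100) = 0.09041 × 85330 = 7715 N·s/m.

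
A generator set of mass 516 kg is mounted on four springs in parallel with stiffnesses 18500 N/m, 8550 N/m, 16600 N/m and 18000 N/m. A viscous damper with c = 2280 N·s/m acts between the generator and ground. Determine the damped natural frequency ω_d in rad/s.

10.7 rad/s

Parallel springs add: k_eq = 18500 + 8550 + 16600 + 18000 = 61650 N/m.
ω_n = √(k_eq/m) = √(61650/516) = 10.93 rad/s.
Critical damping c_c = 2√(k_eq·m) = 2√(61650 × 516) = 11280 N·s/m, so ζ = c/c_c = 2280/11280 = 0.2021.
ω_d = ω_n√(1 − ζ²) = 10.93 × √(1 − 0.0409) = 10.70 rad/s.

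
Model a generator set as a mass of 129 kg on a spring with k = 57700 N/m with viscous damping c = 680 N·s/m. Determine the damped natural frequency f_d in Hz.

3.34 Hz

ω_n = √(k/m) = √(57700/129) = 21.15 rad/s.
Critical damping c_c = 2√(k·m) = 2√(57700 × 129) = 5456 N·s/m, so ζ = c/c_c = 680/5456 = 0.1246.
ω_d = ω_n√(1 − ζ²) = 21.15 × √(1 − 0.0155) = 20.98 rad/s.
f_d = ω_d/(2π) = 3.340 Hz.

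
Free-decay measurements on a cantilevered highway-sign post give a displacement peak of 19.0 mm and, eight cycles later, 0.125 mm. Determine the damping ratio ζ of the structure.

Logarithmic decrement δ = (1/n)·ln(x₀/x_n) = (1/8)·ln(19.0/0.125) = (1/8)·ln(152.0) = 0.6280.
ζ = δ/√(4π² + δ²) = 0.6280/√(39.48 + 0.394) = 0.6280/6.314 = 0.09945.

0.0995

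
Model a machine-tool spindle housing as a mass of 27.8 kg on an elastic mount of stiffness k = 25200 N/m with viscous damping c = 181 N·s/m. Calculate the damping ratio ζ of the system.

0.108

ω_n = √(k/m) = √(25200/27.8) = 30.11 rad/s.
Critical damping c_c = 2√(k·m) = 2√(25200 × 27.8) = 1674 N·s/m, so ζ = c/c_c = 181/1674 = 0.1081.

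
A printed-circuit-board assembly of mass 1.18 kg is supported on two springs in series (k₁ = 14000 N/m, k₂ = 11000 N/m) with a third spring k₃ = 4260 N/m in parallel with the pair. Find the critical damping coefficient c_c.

222 N·s/m

Series pair: k_s = k₁k₂/(k₁+k₂) = (14000)(11000)/(14000 + 11000) = 6160 N/m. In parallel with k₃: k_eq = 6160 + 4260 = 10420 N/m.
c_c = 2√(k_eq·m) = 2√(10420 × 1.18) = 2 × 110.9 = 221.8 N·s/m.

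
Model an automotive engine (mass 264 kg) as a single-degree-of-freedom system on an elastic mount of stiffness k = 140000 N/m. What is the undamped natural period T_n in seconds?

ω_n = √(k/m) = √(140000/264) = √530.3 = 23.03 rad/s.
T_n = 2π/ω_n = 6.283/23.03 = 0.2728 s.

0.273 s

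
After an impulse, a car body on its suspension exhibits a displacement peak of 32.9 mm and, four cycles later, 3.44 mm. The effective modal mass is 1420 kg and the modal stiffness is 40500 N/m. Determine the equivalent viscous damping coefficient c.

1360 N·s/m

Logarithmic decrement δ = (1/n)·ln(x₀/x_n) = (1/4)·ln(32.9/3.44) = (1/4)·ln(9.564) = 0.5645.
ζ = δ/√(4π² + δ²) = 0.5645/√(39.48 + 0.319) = 0.5645/6.308 = 0.08948.
c = ζ · 2√(km) = 0.08948 × 2√(40500 × 1420) = 0.08948 × 15170 = 1357 N·s/m.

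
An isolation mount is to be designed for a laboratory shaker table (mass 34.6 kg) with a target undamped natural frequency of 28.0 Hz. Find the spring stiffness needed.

ω_n = 2πf_n = 2π × 28.0 = 175.9 rad/s.
k = m·ω_n² = 34.6 × 175.9² = 34.6 × 30950 = 1071000 N/m.

1070000 N/m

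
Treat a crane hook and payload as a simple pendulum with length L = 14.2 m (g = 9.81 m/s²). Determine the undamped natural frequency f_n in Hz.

0.132 Hz

For a simple pendulum ω_n = √(g/L) = √(9.81/14.2) = √0.6908 = 0.8312 rad/s.
f_n = ω_n/(2π) = 0.8312/6.283 = 0.1323 Hz.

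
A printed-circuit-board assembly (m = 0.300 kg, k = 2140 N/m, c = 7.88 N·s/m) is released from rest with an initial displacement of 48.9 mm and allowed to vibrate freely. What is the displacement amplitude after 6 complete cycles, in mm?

ζ = c/(2√(km)) = 7.88/(2√(2140 × 0.300)) = 7.88/50.68 = 0.1555.
Logarithmic decrement δ = 2πζ/√(1 − ζ²) = 2π × 0.1555/√(1 − 0.0242) = 0.9891.
After n cycles, x_n/x₀ = e^(−nδ), so x_6 = 48.9 × e^(−6 × 0.9891) = 48.9 × 0.002647 = 0.1294 mm.

0.129 mm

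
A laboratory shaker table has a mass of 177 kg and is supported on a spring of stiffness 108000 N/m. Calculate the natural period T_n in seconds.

ω_n = √(k/m) = √(108000/177) = √610.2 = 24.70 rad/s.
T_n = 2π/ω_n = 6.283/24.70 = 0.2544 s.

0.254 s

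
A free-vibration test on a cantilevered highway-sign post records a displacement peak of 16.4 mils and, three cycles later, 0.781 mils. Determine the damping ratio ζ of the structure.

0.159

Logarithmic decrement δ = (1/n)·ln(x₀/x_n) = (1/3)·ln(16.4/0.781) = (1/3)·ln(21.00) = 1.015.
ζ = δ/√(4π² + δ²) = 1.015/√(39.48 + 1.03) = 1.015/6.365 = 0.1594.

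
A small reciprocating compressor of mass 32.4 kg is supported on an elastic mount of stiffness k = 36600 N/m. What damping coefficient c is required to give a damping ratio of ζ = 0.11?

c_c = 2√(k·m) = 2√(36600 × 32.4) = 2178 N·s/m.
c = ζ·c_c = 0.11 × 2178 = 239.6 N·s/m.

240 N·s/m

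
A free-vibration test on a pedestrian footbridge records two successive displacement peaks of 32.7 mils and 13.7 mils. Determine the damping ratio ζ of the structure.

Logarithmic decrement δ = (1/n)·ln(x₀/x_n) = (1/1)·ln(32.7/13.7) = (1/1)·ln(2.387) = 0.8700.
ζ = δ/√(4π² + δ²) = 0.8700/√(39.48 + 0.757) = 0.8700/6.343 = 0.1372.

0.137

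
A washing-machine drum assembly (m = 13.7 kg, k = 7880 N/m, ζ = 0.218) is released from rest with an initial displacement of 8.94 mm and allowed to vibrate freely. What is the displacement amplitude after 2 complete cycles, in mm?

0.540 mm

Logarithmic decrement δ = 2πζ/√(1 − ζ²) = 2π × 0.2180/√(1 − 0.0475) = 1.403.
After n cycles, x_n/x₀ = e^(−nδ), so x_2 = 8.94 × e^(−2 × 1.403) = 8.94 × 0.06039 = 0.5399 mm.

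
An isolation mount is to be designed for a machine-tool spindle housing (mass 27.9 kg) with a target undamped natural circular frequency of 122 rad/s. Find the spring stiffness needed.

415000 N/m

k = m·ω_n² = 27.9 × 122.0² = 27.9 × 14880 = 415300 N/m.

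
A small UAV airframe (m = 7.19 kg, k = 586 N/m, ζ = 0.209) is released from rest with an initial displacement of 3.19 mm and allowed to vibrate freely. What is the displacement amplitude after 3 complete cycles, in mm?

Logarithmic decrement δ = 2πζ/√(1 − ζ²) = 2π × 0.2090/√(1 − 0.0437) = 1.343.
After n cycles, x_n/x₀ = e^(−nδ), so x_3 = 3.19 × e^(−3 × 1.343) = 3.19 × 0.01780 = 0.05678 mm.

0.0568 mm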